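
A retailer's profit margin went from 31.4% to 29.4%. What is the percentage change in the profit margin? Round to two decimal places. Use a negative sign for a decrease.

The change is 29.4 − 31.4 = -2.0 percentage points.
Relative to the original 31.4%, that is -2.0 ÷ 31.4 ≈ -6.37%.

-6.37%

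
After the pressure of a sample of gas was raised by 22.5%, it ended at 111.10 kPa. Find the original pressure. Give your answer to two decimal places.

The overall multiplier applied was 1.225.
So the original pressure was 111.10 ÷ 1.225 ≈ 90.69 kPa.

90.69 kPa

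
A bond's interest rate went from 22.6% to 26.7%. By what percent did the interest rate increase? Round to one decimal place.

The change is 26.7 − 22.6 = 4.1 percentage points.
Relative to the original 22.6%, that is 4.1 ÷ 22.6 ≈ 18.1%.
So the interest rate rose by 18.1%.

18.1%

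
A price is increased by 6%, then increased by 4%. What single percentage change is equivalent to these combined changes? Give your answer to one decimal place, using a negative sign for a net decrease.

A 6% increase multiplies by 1.06.
Then a 4% increase: 1.06 × 1.04 = 1.1024.
Overall factor 1.1024, i.e. 10.2%.

10.2%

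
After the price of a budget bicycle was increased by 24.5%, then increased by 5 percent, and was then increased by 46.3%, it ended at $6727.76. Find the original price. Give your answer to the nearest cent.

$3517.77

The overall multiplier applied was 1.245 × 1.05 × 1.463 = 1.91250675.
So the original price was $6727.76 ÷ 1.91250675 ≈ $3517.77.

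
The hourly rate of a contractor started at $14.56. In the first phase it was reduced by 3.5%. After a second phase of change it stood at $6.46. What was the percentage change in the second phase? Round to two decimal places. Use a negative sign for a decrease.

After the first phase: $14.56 × 0.965 = $14.0504.
Second-phase multiplier: $6.46 ÷ $14.0504 ≈ 0.459773.
That is a change of -54.02%.

-54.02%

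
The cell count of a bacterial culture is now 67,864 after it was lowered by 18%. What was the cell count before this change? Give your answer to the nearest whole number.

82,761

The overall multiplier applied was 0.82.
So the original cell count was 67,864 ÷ 0.82 ≈ 82,761.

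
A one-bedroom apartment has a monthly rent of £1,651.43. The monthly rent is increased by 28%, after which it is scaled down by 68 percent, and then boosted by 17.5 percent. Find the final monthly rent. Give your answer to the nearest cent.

£794.80

After the 28% increase: £1,651.43 × 1.28 = £2113.8304.
68% decrease: £2113.8304 × 0.32 = £676.425728.
17.5% increase: £676.425728 × 1.175 = £794.8002304 ≈ £794.80.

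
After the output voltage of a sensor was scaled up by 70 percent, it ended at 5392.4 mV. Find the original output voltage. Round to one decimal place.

3172.0 mV

The overall multiplier applied was 1.7.
So the original output voltage was 5392.4 ÷ 1.7 = 3172.0 mV.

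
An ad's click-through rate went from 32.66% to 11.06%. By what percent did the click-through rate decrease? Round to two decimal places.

The change is 11.06 − 32.66 = -21.60 percentage points.
Relative to the original 32.66%, that is -21.60 ÷ 32.66 ≈ -66.14%.
So the click-through rate fell by 66.14%.

66.14%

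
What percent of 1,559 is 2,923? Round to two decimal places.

187.49%

2,923 ÷ 1,559 ≈ 187.49%.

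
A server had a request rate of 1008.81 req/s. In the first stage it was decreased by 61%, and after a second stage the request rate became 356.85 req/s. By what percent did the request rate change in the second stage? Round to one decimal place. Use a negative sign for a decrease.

After the first stage: 1008.81 × 0.39 = 393.4359.
Second-stage multiplier: 356.85 ÷ 393.4359 ≈ 0.90701.
That is a change of -9.3%.

-9.3%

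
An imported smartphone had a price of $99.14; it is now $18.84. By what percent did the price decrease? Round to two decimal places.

Change: $18.84 − $99.14 = -$80.30.
Relative to the original: -$80.30 ÷ $99.14 ≈ -81.00%.
So the price decreased by 81.00%.

81.00%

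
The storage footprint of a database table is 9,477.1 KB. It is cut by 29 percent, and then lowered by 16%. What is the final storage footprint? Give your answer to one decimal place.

5,652.1 KB

29% decrease: 9,477.1 × 0.71 = 6728.741.
16% decrease: 6728.741 × 0.84 = 5652.14244 ≈ 5,652.1.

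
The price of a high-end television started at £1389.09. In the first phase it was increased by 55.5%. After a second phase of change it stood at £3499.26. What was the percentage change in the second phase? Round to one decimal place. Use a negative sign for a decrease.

After the first phase: £1389.09 × 1.555 = £2160.03495.
Second-phase multiplier: £3499.26 ÷ £2160.03495 ≈ 1.62.
That is a change of 62.0%.

62.0%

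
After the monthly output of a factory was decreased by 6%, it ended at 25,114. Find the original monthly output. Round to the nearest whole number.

26,717

The overall multiplier applied was 0.94.
So the original monthly output was 25,114 ÷ 0.94 ≈ 26,717.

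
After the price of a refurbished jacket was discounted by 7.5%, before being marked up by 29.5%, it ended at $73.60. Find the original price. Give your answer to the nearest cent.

The overall multiplier applied was 0.925 × 1.295 = 1.197875.
So the original price was $73.60 ÷ 1.197875 ≈ $61.44.

$61.44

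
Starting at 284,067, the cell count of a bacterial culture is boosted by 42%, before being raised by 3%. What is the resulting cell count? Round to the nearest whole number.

42% increase: 284,067 × 1.42 = 403375.14.
3% increase: 403375.14 × 1.03 = 415476.3942 ≈ 415,476.

415,476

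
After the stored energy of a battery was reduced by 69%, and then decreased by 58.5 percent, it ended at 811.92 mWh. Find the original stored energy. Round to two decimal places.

Undoing the 58.5% decrease: 811.92 ÷ 0.415 ≈ 1956.433735.
Undoing the 69% decrease: 1956.433735 ÷ 0.31 ≈ 6,311.08 mWh.

6,311.08 mWh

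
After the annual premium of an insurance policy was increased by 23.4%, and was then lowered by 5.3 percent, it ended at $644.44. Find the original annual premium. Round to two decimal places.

The overall multiplier applied was 1.234 × 0.947 = 1.168598.
So the original annual premium was $644.44 ÷ 1.168598 ≈ $551.46.

$551.46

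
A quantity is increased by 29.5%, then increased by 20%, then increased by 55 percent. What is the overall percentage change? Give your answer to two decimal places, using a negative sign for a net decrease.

140.87%

A 29.5% increase multiplies by 1.295.
Then a 20% increase: 1.295 × 1.2 = 1.554.
Then a 55% increase: 1.554 × 1.55 = 2.4087.
Overall factor 2.4087, i.e. 140.87%.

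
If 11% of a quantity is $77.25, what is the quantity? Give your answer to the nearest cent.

$702.27

$77.25 ÷ 0.11 ≈ $702.27.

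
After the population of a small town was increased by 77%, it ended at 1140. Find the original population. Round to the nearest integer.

644

The overall multiplier applied was 1.77.
So the original population was 1140 ÷ 1.77 ≈ 644.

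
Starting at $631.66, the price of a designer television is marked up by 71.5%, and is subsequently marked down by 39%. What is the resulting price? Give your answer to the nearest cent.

Each change multiplies by a factor: 1.715 × 0.61 = 1.04615.
$631.66 × 1.04615 = $660.811109 ≈ $660.81.

$660.81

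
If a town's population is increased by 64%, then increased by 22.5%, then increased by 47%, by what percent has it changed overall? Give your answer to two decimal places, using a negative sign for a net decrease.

195.32%

The combined multiplier is 1.64 × 1.225 × 1.47 = 2.95323.
That corresponds to an increase of 195.32%.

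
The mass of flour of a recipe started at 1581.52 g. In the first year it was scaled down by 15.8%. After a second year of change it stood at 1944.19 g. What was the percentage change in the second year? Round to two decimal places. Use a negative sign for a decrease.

46.00%

After the first year: 1581.52 × 0.842 = 1331.63984.
Second-year multiplier: 1944.19 ÷ 1331.63984 ≈ 1.459997.
That is a change of 46.00%.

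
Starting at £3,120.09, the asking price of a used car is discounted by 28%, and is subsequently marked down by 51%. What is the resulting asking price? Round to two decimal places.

Each change multiplies by a factor: 0.72 × 0.49 = 0.3528.
£3,120.09 × 0.3528 = £1100.767752 ≈ £1,100.77.

£1,100.77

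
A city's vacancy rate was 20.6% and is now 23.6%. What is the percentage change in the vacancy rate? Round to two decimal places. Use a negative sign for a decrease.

The change is 23.6 − 20.6 = 3.0 percentage points.
Relative to the original 20.6%, that is 3.0 ÷ 20.6 ≈ 14.56%.

14.56%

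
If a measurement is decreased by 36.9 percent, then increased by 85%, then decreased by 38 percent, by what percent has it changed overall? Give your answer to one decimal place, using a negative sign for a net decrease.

-27.6%

A 36.9% decrease multiplies by 0.631.
Then an 85% increase: 0.631 × 1.85 = 1.16735.
Then a 38% decrease: 1.16735 × 0.62 = 0.723757.
Overall factor 0.723757, i.e. -27.6%.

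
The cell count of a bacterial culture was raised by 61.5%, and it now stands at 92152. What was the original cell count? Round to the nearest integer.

The overall multiplier applied was 1.615.
So the original cell count was 92152 ÷ 1.615 ≈ 57060.

57060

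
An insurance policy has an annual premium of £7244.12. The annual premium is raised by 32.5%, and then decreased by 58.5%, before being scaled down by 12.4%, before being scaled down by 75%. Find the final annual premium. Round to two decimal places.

Each change multiplies by a factor: 1.325 × 0.415 × 0.876 × 0.25 = 0.120422625.
£7244.12 × 0.120422625 = £872.355946215 ≈ £872.36.

£872.36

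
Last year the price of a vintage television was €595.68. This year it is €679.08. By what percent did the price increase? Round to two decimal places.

14.00%

Change: €679.08 − €595.68 = €83.40.
Relative to the original: €83.40 ÷ €595.68 ≈ 14.00%.
So the price increased by 14.00%.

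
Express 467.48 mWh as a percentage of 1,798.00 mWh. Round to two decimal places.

26.00%

467.48 mWh ÷ 1,798.00 mWh = 26.00%.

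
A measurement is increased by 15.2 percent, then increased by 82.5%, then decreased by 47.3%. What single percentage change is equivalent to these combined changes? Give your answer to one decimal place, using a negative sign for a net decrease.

10.8%

The combined multiplier is 1.152 × 1.825 × 0.527 = 1.1079648.
That corresponds to an increase of 10.8%.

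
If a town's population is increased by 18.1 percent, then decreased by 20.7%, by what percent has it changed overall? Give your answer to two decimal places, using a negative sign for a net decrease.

The combined multiplier is 1.181 × 0.793 = 0.936533.
That corresponds to a decrease of 6.35%.

-6.35%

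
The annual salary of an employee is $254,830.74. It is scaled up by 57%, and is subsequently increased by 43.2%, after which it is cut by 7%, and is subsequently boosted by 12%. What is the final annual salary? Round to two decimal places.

57% increase: $254,830.74 × 1.57 = $400084.2618.
43.2% increase: $400084.2618 × 1.432 = $572920.6628976.
Apply the 7% decrease: $572920.6628976 × 0.93 = $532816.216494768.
After the 12% increase: $532816.216494768 × 1.12 = $596754.16247414016 ≈ $596,754.16.

$596,754.16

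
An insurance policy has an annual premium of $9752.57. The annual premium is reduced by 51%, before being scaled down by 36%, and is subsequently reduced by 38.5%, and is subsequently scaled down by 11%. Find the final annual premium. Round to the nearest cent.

Each change multiplies by a factor: 0.49 × 0.64 × 0.615 × 0.89 = 0.17164896.
$9752.57 × 0.17164896 = $1674.0184978272 ≈ $1674.02.

$1674.02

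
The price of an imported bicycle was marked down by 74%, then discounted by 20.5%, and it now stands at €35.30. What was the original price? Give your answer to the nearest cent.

Undoing the 20.5% decrease: €35.30 ÷ 0.795 ≈ €44.402516.
Undoing the 74% decrease: €44.402516 ÷ 0.26 ≈ €170.78.

€170.78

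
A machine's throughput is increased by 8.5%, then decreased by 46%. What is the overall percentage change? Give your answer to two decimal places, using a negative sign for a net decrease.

-41.41%

The combined multiplier is 1.085 × 0.54 = 0.5859.
That corresponds to a decrease of 41.41%.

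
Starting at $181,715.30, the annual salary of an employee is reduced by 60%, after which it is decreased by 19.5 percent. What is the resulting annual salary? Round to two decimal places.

$58,512.33

60% decrease: $181,715.30 × 0.4 = $72686.12.
Apply the 19.5% decrease: $72686.12 × 0.805 = $58512.3266 ≈ $58,512.33.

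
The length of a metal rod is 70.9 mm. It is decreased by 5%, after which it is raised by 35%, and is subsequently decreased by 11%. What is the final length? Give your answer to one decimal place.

80.9 mm

Each change multiplies by a factor: 0.95 × 1.35 × 0.89 = 1.141425.
70.9 × 1.141425 = 80.9270325 ≈ 80.9.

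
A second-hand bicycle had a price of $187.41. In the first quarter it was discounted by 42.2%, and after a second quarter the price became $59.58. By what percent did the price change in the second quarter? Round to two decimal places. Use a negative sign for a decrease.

-45.00%

After the first quarter: $187.41 × 0.578 = $108.32298.
Second-quarter multiplier: $59.58 ÷ $108.32298 ≈ 0.550022.
That is a change of -45.00%.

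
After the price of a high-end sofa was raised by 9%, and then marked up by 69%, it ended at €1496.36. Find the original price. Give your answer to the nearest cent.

€812.31

Undoing the 69% increase: €1496.36 ÷ 1.69 ≈ €885.420118.
Undoing the 9% increase: €885.420118 ÷ 1.09 ≈ €812.31.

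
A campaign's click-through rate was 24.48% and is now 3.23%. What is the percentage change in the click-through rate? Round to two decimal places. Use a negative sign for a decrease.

The change is 3.23 − 24.48 = -21.25 percentage points.
Relative to the original 24.48%, that is -21.25 ÷ 24.48 ≈ -86.81%.

-86.81%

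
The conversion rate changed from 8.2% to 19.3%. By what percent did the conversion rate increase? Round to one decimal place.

135.4%

The change is 19.3 − 8.2 = 11.1 percentage points.
Relative to the original 8.2%, that is 11.1 ÷ 8.2 ≈ 135.4%.
So the conversion rate rose by 135.4%.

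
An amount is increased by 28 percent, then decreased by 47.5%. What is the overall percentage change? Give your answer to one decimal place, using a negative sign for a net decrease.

A 28% increase multiplies by 1.28.
Then a 47.5% decrease: 1.28 × 0.525 = 0.672.
Overall factor 0.672, i.e. -32.8%.

-32.8%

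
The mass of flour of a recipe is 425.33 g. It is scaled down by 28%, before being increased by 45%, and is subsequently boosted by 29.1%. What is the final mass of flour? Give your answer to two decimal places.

573.26 g

After the 28% decrease: 425.33 × 0.72 = 306.2376.
Apply the 45% increase: 306.2376 × 1.45 = 444.04452.
29.1% increase: 444.04452 × 1.291 = 573.26147532 ≈ 573.26.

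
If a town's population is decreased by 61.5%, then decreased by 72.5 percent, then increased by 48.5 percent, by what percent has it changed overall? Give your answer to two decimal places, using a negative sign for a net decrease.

-84.28%

A 61.5% decrease multiplies by 0.385.
Then a 72.5% decrease: 0.385 × 0.275 = 0.105875.
Then a 48.5% increase: 0.105875 × 1.485 = 0.157224375.
Overall factor 0.157224375, i.e. -84.28%.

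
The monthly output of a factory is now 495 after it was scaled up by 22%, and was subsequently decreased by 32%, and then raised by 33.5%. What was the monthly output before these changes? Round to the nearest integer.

447

Undoing the 33.5% increase: 495 ÷ 1.335 ≈ 370.786517.
Undoing the 32% decrease: 370.786517 ÷ 0.68 ≈ 545.27429.
Undoing the 22% increase: 545.27429 ÷ 1.22 ≈ 447.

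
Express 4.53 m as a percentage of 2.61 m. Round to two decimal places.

4.53 m ÷ 2.61 m ≈ 173.56%.

173.56%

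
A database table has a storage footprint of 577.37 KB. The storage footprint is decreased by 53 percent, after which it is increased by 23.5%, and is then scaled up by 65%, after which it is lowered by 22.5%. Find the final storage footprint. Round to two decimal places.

428.55 KB

Each change multiplies by a factor: 0.47 × 1.235 × 1.65 × 0.775 = 0.7422504375.
577.37 × 0.7422504375 = 428.553135099375 ≈ 428.55.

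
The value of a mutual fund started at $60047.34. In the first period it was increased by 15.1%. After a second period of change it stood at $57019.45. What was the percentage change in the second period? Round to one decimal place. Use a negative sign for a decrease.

After the first period: $60047.34 × 1.151 = $69114.48834.
Second-period multiplier: $57019.45 ÷ $69114.48834 ≈ 0.825.
That is a change of -17.5%.

-17.5%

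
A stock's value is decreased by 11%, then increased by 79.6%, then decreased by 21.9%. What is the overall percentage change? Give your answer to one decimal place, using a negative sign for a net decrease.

An 11% decrease multiplies by 0.89.
Then a 79.6% increase: 0.89 × 1.796 = 1.59844.
Then a 21.9% decrease: 1.59844 × 0.781 = 1.24838164.
Overall factor 1.24838164, i.e. 24.8%.

24.8%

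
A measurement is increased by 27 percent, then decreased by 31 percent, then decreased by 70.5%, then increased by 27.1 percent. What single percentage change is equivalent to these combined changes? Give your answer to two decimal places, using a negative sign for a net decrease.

A 27% increase multiplies by 1.27.
Then a 31% decrease: 1.27 × 0.69 = 0.8763.
Then a 70.5% decrease: 0.8763 × 0.295 = 0.2585085.
Then a 27.1% increase: 0.2585085 × 1.271 = 0.3285643035.
Overall factor 0.3285643035, i.e. -67.14%.

-67.14%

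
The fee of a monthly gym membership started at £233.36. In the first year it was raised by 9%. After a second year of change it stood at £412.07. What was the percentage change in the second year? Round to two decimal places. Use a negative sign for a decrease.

62.00%

After the first year: £233.36 × 1.09 = £254.3624.
Second-year multiplier: £412.07 ÷ £254.3624 ≈ 1.620011.
That is a change of 62.00%.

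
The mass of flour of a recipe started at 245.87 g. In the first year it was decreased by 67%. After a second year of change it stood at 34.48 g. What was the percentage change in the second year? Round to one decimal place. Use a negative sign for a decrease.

After the first year: 245.87 × 0.33 = 81.1371.
Second-year multiplier: 34.48 ÷ 81.1371 ≈ 0.42496.
That is a change of -57.5%.

-57.5%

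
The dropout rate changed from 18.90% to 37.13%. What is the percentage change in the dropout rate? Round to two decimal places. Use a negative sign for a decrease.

96.46%

The change is 37.13 − 18.90 = 18.23 percentage points.
Relative to the original 18.90%, that is 18.23 ÷ 18.90 ≈ 96.46%.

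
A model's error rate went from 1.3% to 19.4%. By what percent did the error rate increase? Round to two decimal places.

The change is 19.4 − 1.3 = 18.1 percentage points.
Relative to the original 1.3%, that is 18.1 ÷ 1.3 ≈ 1392.31%.
So the error rate rose by 1392.31%.

1392.31%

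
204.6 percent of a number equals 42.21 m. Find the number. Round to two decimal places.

42.21 m ÷ 2.046 ≈ 20.63 m.

20.63 m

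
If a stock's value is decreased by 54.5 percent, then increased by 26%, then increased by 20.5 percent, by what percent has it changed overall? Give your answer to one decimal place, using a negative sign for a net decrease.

The combined multiplier is 0.455 × 1.26 × 1.205 = 0.6908265.
That corresponds to a decrease of 30.9%.

-30.9%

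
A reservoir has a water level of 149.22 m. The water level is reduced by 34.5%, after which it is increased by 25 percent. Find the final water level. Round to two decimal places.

34.5% decrease: 149.22 × 0.655 = 97.7391.
After the 25% increase: 97.7391 × 1.25 = 122.173875 ≈ 122.17.

122.17 m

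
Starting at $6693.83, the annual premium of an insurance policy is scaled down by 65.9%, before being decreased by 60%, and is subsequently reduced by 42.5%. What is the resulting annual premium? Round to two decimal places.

$525.00

Each change multiplies by a factor: 0.341 × 0.4 × 0.575 = 0.07843.
$6693.83 × 0.07843 = $524.9970869 ≈ $525.00.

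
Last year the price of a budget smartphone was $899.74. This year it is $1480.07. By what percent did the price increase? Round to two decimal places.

Change: $1480.07 − $899.74 = $580.33.
Relative to the original: $580.33 ÷ $899.74 ≈ 64.50%.
So the price increased by 64.50%.

64.50%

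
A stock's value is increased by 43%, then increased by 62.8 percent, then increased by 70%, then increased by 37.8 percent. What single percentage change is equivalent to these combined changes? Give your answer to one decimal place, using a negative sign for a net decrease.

445.4%

The combined multiplier is 1.43 × 1.628 × 1.7 × 1.378 = 5.453666504.
That corresponds to an increase of 445.4%.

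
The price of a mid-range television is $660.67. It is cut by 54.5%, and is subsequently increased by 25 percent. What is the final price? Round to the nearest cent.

Each change multiplies by a factor: 0.455 × 1.25 = 0.56875.
$660.67 × 0.56875 = $375.7560625 ≈ $375.76.

$375.76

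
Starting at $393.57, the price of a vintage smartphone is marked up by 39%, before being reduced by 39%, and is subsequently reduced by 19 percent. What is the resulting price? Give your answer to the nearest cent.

Each change multiplies by a factor: 1.39 × 0.61 × 0.81 = 0.686799.
$393.57 × 0.686799 = $270.30348243 ≈ $270.30.

$270.30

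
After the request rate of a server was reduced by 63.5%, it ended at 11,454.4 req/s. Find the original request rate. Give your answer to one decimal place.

31,381.9 req/s

The overall multiplier applied was 0.365.
So the original request rate was 11,454.4 ÷ 0.365 ≈ 31,381.9 req/s.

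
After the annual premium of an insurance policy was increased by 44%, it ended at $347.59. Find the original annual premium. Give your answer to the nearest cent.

$241.38

The overall multiplier applied was 1.44.
So the original annual premium was $347.59 ÷ 1.44 ≈ $241.38.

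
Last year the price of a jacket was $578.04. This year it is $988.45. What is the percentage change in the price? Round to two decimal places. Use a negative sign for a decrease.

71.00%

Change: $988.45 − $578.04 = $410.41.
Relative to the original: $410.41 ÷ $578.04 ≈ 71.00%.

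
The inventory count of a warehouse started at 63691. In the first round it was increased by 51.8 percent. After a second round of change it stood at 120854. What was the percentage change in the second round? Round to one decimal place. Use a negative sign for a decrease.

25.0%

After the first round: 63691 × 1.518 = 96682.938.
Second-round multiplier: 120854 ÷ 96682.938 ≈ 1.25.
That is a change of 25.0%.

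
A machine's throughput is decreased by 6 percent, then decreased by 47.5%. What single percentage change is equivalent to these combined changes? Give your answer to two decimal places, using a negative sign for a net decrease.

-50.65%

The combined multiplier is 0.94 × 0.525 = 0.4935.
That corresponds to a decrease of 50.65%.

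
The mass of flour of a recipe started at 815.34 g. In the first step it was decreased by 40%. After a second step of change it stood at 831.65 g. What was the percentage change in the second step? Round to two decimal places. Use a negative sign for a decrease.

70.00%

After the first step: 815.34 × 0.6 = 489.204.
Second-step multiplier: 831.65 ÷ 489.204 ≈ 1.700007.
That is a change of 70.00%.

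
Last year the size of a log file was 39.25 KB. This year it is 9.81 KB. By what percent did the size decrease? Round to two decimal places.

75.01%

Change: 9.81 − 39.25 = -29.44.
Relative to the original: -29.44 ÷ 39.25 ≈ -75.01%.
So the size decreased by 75.01%.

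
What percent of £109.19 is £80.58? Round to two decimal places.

£80.58 ÷ £109.19 ≈ 73.80%.

73.80%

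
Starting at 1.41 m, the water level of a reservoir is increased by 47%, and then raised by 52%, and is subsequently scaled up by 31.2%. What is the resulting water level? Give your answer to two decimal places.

Each change multiplies by a factor: 1.47 × 1.52 × 1.312 = 2.9315328.
1.41 × 2.9315328 = 4.133461248 ≈ 4.13.

4.13 m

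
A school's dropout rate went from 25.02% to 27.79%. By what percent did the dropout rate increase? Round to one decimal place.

11.1%

The change is 27.79 − 25.02 = 2.77 percentage points.
Relative to the original 25.02%, that is 2.77 ÷ 25.02 ≈ 11.1%.
So the dropout rate rose by 11.1%.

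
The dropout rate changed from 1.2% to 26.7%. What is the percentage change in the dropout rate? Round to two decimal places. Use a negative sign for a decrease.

The change is 26.7 − 1.2 = 25.5 percentage points.
Relative to the original 1.2%, that is 25.5 ÷ 1.2 = 2125.00%.

2125.00%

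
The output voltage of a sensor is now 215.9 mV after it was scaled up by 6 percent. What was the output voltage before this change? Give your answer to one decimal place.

203.7 mV

The overall multiplier applied was 1.06.
So the original output voltage was 215.9 ÷ 1.06 ≈ 203.7 mV.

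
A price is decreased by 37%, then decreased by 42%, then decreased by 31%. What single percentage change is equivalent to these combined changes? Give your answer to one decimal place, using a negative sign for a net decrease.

-74.8%

The combined multiplier is 0.63 × 0.58 × 0.69 = 0.252126.
That corresponds to a decrease of 74.8%.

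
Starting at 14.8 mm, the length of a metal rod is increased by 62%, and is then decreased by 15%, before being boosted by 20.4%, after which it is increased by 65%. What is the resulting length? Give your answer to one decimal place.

40.5 mm

Each change multiplies by a factor: 1.62 × 0.85 × 1.204 × 1.65 = 2.7355482.
14.8 × 2.7355482 = 40.48611336 ≈ 40.5.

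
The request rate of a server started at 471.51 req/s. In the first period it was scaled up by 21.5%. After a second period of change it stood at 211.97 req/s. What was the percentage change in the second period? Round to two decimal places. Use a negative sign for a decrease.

After the first period: 471.51 × 1.215 = 572.88465.
Second-period multiplier: 211.97 ÷ 572.88465 ≈ 0.370005.
That is a change of -63.00%.

-63.00%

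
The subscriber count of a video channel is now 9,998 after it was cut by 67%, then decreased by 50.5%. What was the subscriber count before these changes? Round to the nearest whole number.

61,206

Undoing the 50.5% decrease: 9,998 ÷ 0.495 ≈ 20197.979798.
Undoing the 67% decrease: 20197.979798 ÷ 0.33 ≈ 61,206.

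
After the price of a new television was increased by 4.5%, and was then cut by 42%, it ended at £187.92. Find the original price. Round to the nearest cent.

£310.05

The overall multiplier applied was 1.045 × 0.58 = 0.6061.
So the original price was £187.92 ÷ 0.6061 ≈ £310.05.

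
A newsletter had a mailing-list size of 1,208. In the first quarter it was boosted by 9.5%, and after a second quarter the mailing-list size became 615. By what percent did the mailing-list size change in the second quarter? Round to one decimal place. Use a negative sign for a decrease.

-53.5%

After the first quarter: 1,208 × 1.095 = 1322.76.
Second-quarter multiplier: 615 ÷ 1322.76 ≈ 0.46494.
That is a change of -53.5%.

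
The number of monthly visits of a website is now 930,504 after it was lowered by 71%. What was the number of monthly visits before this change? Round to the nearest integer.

The overall multiplier applied was 0.29.
So the original number of monthly visits was 930,504 ÷ 0.29 ≈ 3,208,634.

3,208,634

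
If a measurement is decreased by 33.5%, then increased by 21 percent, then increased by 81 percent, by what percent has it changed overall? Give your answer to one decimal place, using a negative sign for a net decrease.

45.6%

The combined multiplier is 0.665 × 1.21 × 1.81 = 1.4564165.
That corresponds to an increase of 45.6%.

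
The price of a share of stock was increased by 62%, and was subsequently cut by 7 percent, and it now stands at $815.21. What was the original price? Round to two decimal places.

$541.09

The overall multiplier applied was 1.62 × 0.93 = 1.5066.
So the original price was $815.21 ÷ 1.5066 ≈ $541.09.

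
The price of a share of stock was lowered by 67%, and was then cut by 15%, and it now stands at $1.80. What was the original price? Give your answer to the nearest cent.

The overall multiplier applied was 0.33 × 0.85 = 0.2805.
So the original price was $1.80 ÷ 0.2805 ≈ $6.42.

$6.42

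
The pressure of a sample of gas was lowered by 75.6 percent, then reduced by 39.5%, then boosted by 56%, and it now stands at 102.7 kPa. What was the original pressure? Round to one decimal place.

The overall multiplier applied was 0.244 × 0.605 × 1.56 = 0.2302872.
So the original pressure was 102.7 ÷ 0.2302872 ≈ 446.0 kPa.

446.0 kPa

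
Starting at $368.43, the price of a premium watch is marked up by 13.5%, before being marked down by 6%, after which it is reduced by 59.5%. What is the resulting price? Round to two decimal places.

Each change multiplies by a factor: 1.135 × 0.94 × 0.405 = 0.4320945.
$368.43 × 0.4320945 = $159.196576635 ≈ $159.20.

$159.20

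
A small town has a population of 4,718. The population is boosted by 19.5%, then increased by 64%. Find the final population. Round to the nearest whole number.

9,246

Each change multiplies by a factor: 1.195 × 1.64 = 1.9598.
4,718 × 1.9598 = 9246.3364 ≈ 9,246.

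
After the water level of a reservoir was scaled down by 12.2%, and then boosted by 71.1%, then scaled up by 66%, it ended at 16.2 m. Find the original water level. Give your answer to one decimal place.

6.5 m

The overall multiplier applied was 0.878 × 1.711 × 1.66 = 2.49374828.
So the original water level was 16.2 ÷ 2.49374828 ≈ 6.5 m.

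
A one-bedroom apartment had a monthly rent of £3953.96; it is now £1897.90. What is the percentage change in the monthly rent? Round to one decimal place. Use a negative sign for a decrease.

Change: £1897.90 − £3953.96 = -£2056.06.
Relative to the original: -£2056.06 ÷ £3953.96 ≈ -52.0%.

-52.0%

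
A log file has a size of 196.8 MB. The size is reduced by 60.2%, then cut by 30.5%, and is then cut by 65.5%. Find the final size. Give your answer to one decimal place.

Each change multiplies by a factor: 0.398 × 0.695 × 0.345 = 0.09543045.
196.8 × 0.09543045 = 18.78071256 ≈ 18.8.

18.8 MB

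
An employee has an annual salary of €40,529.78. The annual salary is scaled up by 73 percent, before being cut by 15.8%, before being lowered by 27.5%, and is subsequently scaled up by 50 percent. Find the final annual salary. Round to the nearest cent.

Each change multiplies by a factor: 1.73 × 0.842 × 0.725 × 1.5 = 1.58411775.
€40,529.78 × 1.58411775 = €64203.943901595 ≈ €64,203.94.

€64,203.94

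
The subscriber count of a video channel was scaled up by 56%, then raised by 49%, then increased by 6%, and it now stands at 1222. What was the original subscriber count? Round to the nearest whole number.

The overall multiplier applied was 1.56 × 1.49 × 1.06 = 2.463864.
So the original subscriber count was 1222 ÷ 2.463864 ≈ 496.

496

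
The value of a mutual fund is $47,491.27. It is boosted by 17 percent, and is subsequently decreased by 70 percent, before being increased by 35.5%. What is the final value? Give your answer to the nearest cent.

17% increase: $47,491.27 × 1.17 = $55564.7859.
After the 70% decrease: $55564.7859 × 0.3 = $16669.43577.
After the 35.5% increase: $16669.43577 × 1.355 = $22587.08546835 ≈ $22,587.09.

$22,587.09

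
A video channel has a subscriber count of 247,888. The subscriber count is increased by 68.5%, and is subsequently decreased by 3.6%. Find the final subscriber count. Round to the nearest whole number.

Apply the 68.5% increase: 247,888 × 1.685 = 417691.28.
Apply the 3.6% decrease: 417691.28 × 0.964 = 402654.39392 ≈ 402,654.

402,654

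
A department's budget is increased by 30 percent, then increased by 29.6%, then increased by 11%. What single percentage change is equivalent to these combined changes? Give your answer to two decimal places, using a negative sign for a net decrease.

87.01%

The combined multiplier is 1.3 × 1.296 × 1.11 = 1.870128.
That corresponds to an increase of 87.01%.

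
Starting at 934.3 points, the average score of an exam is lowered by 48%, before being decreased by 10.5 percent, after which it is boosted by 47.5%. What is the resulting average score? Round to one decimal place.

641.4 points

After the 48% decrease: 934.3 × 0.52 = 485.836.
After the 10.5% decrease: 485.836 × 0.895 = 434.82322.
Apply the 47.5% increase: 434.82322 × 1.475 = 641.3642495 ≈ 641.4.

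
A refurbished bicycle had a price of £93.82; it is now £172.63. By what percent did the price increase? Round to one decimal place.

84.0%

Change: £172.63 − £93.82 = £78.81.
Relative to the original: £78.81 ÷ £93.82 ≈ 84.0%.
So the price increased by 84.0%.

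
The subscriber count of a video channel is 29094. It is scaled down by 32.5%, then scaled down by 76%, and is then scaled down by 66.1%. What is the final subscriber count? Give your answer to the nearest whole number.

32.5% decrease: 29094 × 0.675 = 19638.45.
After the 76% decrease: 19638.45 × 0.24 = 4713.228.
After the 66.1% decrease: 4713.228 × 0.339 = 1597.784292 ≈ 1598.

1598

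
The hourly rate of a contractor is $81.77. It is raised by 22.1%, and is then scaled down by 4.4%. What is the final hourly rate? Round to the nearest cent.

Each change multiplies by a factor: 1.221 × 0.956 = 1.167276.
$81.77 × 1.167276 = $95.44815852 ≈ $95.45.

$95.45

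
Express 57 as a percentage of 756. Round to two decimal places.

57 ÷ 756 ≈ 7.54%.

7.54%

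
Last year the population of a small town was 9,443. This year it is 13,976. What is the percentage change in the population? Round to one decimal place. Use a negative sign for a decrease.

48.0%

Change: 13,976 − 9,443 = 4,533.
Relative to the original: 4,533 ÷ 9,443 ≈ 48.0%.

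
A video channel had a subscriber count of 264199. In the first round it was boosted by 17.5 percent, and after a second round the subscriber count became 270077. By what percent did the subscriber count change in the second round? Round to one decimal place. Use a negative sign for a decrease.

-13.0%

After the first round: 264199 × 1.175 = 310433.825.
Second-round multiplier: 270077 ÷ 310433.825 ≈ 0.87.
That is a change of -13.0%.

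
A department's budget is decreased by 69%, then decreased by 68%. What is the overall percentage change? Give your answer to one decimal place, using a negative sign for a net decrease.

-90.1%

A 69% decrease multiplies by 0.31.
Then a 68% decrease: 0.31 × 0.32 = 0.0992.
Overall factor 0.0992, i.e. -90.1%.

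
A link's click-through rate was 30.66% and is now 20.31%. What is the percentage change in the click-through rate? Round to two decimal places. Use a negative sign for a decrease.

-33.76%

The change is 20.31 − 30.66 = -10.35 percentage points.
Relative to the original 30.66%, that is -10.35 ÷ 30.66 ≈ -33.76%.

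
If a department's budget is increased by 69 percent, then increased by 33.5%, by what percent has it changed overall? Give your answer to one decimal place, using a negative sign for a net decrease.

125.6%

The combined multiplier is 1.69 × 1.335 = 2.25615.
That corresponds to an increase of 125.6%.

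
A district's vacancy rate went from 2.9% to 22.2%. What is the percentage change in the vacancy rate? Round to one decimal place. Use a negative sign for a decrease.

The change is 22.2 − 2.9 = 19.3 percentage points.
Relative to the original 2.9%, that is 19.3 ÷ 2.9 ≈ 665.5%.

665.5%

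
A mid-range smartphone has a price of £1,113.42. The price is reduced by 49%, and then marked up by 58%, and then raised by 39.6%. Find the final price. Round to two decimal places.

49% decrease: £1,113.42 × 0.51 = £567.8442.
After the 58% increase: £567.8442 × 1.58 = £897.193836.
39.6% increase: £897.193836 × 1.396 = £1252.482595056 ≈ £1,252.48.

£1,252.48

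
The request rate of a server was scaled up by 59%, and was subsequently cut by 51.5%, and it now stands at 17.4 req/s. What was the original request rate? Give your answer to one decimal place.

The overall multiplier applied was 1.59 × 0.485 = 0.77115.
So the original request rate was 17.4 ÷ 0.77115 ≈ 22.6 req/s.

22.6 req/s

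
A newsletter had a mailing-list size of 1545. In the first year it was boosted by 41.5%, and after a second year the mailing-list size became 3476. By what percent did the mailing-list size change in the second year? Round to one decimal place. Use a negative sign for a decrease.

59.0%

After the first year: 1545 × 1.415 = 2186.175.
Second-year multiplier: 3476 ÷ 2186.175 ≈ 1.58999.
That is a change of 59.0%.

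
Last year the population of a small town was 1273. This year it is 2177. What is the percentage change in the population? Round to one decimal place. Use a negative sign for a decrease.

71.0%

Change: 2177 − 1273 = 904.
Relative to the original: 904 ÷ 1273 ≈ 71.0%.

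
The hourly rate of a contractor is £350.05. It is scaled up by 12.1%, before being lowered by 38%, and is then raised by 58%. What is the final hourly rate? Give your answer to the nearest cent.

£384.40

Each change multiplies by a factor: 1.121 × 0.62 × 1.58 = 1.0981316.
£350.05 × 1.0981316 = £384.40096658 ≈ £384.40.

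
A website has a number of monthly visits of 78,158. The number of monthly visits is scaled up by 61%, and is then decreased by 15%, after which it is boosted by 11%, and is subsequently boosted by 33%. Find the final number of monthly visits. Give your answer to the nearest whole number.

157,904

After the 61% increase: 78,158 × 1.61 = 125834.38.
Apply the 15% decrease: 125834.38 × 0.85 = 106959.223.
Apply the 11% increase: 106959.223 × 1.11 = 118724.73753.
Apply the 33% increase: 118724.73753 × 1.33 = 157903.9009149 ≈ 157,904.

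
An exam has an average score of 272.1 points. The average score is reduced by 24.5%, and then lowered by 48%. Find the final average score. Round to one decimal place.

24.5% decrease: 272.1 × 0.755 = 205.4355.
Apply the 48% decrease: 205.4355 × 0.52 = 106.82646 ≈ 106.8.

106.8 points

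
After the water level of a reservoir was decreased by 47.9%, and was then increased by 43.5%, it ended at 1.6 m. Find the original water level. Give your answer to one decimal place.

Undoing the 43.5% increase: 1.6 ÷ 1.435 ≈ 1.114983.
Undoing the 47.9% decrease: 1.114983 ÷ 0.521 ≈ 2.1 m.

2.1 m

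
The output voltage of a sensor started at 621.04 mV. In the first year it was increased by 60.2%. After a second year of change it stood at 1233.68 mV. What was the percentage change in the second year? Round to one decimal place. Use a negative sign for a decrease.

24.0%

After the first year: 621.04 × 1.602 = 994.90608.
Second-year multiplier: 1233.68 ÷ 994.90608 ≈ 1.24.
That is a change of 24.0%.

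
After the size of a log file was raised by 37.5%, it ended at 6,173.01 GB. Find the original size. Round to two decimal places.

4,489.46 GB

The overall multiplier applied was 1.375.
So the original size was 6,173.01 ÷ 1.375 ≈ 4,489.46 GB.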